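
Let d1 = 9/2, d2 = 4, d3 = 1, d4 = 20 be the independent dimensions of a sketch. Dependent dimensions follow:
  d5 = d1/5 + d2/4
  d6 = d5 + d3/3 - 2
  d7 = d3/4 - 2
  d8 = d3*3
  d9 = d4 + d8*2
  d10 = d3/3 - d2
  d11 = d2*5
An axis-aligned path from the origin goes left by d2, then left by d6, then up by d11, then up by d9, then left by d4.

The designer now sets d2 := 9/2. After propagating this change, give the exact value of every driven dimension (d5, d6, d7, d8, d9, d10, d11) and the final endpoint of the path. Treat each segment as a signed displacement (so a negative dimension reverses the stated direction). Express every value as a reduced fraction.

Apply edit: d2 := 9/2
  d5 = d1/5 + d2/4 = 81/40
  d6 = d5 + d3/3 - 2 = 43/120
  d7 = d3/4 - 2 = -7/4
  d8 = d3*3 = 3
  d9 = d4 + d8*2 = 26
  d10 = d3/3 - d2 = -25/6
  d11 = d2*5 = 45/2
Walk from origin (0, 0):
  seg 1: left by d2 = 9/2 → (-9/2, 0)
  seg 2: left by d6 = 43/120 → (-583/120, 0)
  seg 3: up by d11 = 45/2 → (-583/120, 45/2)
  seg 4: up by d9 = 26 → (-583/120, 97/2)
  seg 5: left by d4 = 20 → (-2983/120, 97/2)

d5 = 81/40
d6 = 43/120
d7 = -7/4
d8 = 3
d9 = 26
d10 = -25/6
d11 = 45/2
endpoint = (-2983/120, 97/2)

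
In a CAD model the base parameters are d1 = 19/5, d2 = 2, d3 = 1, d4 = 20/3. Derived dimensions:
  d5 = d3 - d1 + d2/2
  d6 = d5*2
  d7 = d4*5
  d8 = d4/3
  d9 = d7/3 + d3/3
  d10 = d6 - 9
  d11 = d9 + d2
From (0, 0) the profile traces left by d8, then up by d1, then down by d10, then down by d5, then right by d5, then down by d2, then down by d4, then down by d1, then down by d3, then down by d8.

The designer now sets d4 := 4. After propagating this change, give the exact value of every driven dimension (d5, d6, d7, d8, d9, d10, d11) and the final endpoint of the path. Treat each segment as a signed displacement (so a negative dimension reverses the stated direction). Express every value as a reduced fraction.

d5 = -9/5
d6 = -18/5
d7 = 20
d8 = 4/3
d9 = 7
d10 = -63/5
d11 = 9
endpoint = (-47/15, 91/15)

Apply edit: d4 := 4
  d5 = d3 - d1 + d2/2 = -9/5
  d6 = d5*2 = -18/5
  d7 = d4*5 = 20
  d8 = d4/3 = 4/3
  d9 = d7/3 + d3/3 = 7
  d10 = d6 - 9 = -63/5
  d11 = d9 + d2 = 9
Walk from origin (0, 0):
  seg 1: left by d8 = 4/3 → (-4/3, 0)
  seg 2: up by d1 = 19/5 → (-4/3, 19/5)
  seg 3: down by d10 = -63/5 → (-4/3, 82/5)
  seg 4: down by d5 = -9/5 → (-4/3, 91/5)
  seg 5: right by d5 = -9/5 → (-47/15, 91/5)
  seg 6: down by d2 = 2 → (-47/15, 81/5)
  seg 7: down by d4 = 4 → (-47/15, 61/5)
  seg 8: down by d1 = 19/5 → (-47/15, 42/5)
  seg 9: down by d3 = 1 → (-47/15, 37/5)
  seg 10: down by d8 = 4/3 → (-47/15, 91/15)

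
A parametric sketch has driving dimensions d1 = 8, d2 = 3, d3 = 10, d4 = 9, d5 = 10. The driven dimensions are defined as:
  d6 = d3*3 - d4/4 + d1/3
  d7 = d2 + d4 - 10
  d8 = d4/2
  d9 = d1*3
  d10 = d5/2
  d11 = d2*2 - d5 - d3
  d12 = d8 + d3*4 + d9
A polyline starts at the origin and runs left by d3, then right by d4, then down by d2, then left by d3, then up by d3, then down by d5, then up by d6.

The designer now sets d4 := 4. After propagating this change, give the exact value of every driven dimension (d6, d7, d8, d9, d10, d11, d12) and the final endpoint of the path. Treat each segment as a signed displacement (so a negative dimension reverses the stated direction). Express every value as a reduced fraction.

d6 = 95/3
d7 = -3
d8 = 2
d9 = 24
d10 = 5
d11 = -14
d12 = 66
endpoint = (-16, 86/3)

Apply edit: d4 := 4
  d6 = d3*3 - d4/4 + d1/3 = 95/3
  d7 = d2 + d4 - 10 = -3
  d8 = d4/2 = 2
  d9 = d1*3 = 24
  d10 = d5/2 = 5
  d11 = d2*2 - d5 - d3 = -14
  d12 = d8 + d3*4 + d9 = 66
Walk from origin (0, 0):
  seg 1: left by d3 = 10 → (-10, 0)
  seg 2: right by d4 = 4 → (-6, 0)
  seg 3: down by d2 = 3 → (-6, -3)
  seg 4: left by d3 = 10 → (-16, -3)
  seg 5: up by d3 = 10 → (-16, 7)
  seg 6: down by d5 = 10 → (-16, -3)
  seg 7: up by d6 = 95/3 → (-16, 86/3)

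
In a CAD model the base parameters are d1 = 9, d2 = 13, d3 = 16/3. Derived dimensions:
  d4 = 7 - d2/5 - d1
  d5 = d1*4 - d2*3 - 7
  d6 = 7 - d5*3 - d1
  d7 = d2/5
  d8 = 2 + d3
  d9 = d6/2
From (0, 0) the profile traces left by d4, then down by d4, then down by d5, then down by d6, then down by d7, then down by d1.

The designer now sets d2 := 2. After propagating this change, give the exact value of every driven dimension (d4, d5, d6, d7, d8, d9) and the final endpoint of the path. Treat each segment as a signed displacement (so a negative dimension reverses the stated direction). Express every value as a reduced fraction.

Apply edit: d2 := 2
  d4 = 7 - d2/5 - d1 = -12/5
  d5 = d1*4 - d2*3 - 7 = 23
  d6 = 7 - d5*3 - d1 = -71
  d7 = d2/5 = 2/5
  d8 = 2 + d3 = 22/3
  d9 = d6/2 = -71/2
Walk from origin (0, 0):
  seg 1: left by d4 = -12/5 → (12/5, 0)
  seg 2: down by d4 = -12/5 → (12/5, 12/5)
  seg 3: down by d5 = 23 → (12/5, -103/5)
  seg 4: down by d6 = -71 → (12/5, 252/5)
  seg 5: down by d7 = 2/5 → (12/5, 50)
  seg 6: down by d1 = 9 → (12/5, 41)

d4 = -12/5
d5 = 23
d6 = -71
d7 = 2/5
d8 = 22/3
d9 = -71/2
endpoint = (12/5, 41)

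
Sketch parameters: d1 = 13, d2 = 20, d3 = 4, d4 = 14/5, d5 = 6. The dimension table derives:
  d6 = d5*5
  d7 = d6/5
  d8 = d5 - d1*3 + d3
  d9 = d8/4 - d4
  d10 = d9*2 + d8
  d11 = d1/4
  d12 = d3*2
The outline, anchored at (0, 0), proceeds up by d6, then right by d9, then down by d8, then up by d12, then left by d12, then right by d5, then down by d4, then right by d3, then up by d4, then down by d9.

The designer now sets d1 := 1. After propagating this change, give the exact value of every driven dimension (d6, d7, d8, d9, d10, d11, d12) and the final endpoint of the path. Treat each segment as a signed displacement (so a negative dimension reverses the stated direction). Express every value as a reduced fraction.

d6 = 30
d7 = 6
d8 = 7
d9 = -21/20
d10 = 49/10
d11 = 1/4
d12 = 8
endpoint = (19/20, 641/20)

Apply edit: d1 := 1
  d6 = d5*5 = 30
  d7 = d6/5 = 6
  d8 = d5 - d1*3 + d3 = 7
  d9 = d8/4 - d4 = -21/20
  d10 = d9*2 + d8 = 49/10
  d11 = d1/4 = 1/4
  d12 = d3*2 = 8
Walk from origin (0, 0):
  seg 1: up by d6 = 30 → (0, 30)
  seg 2: right by d9 = -21/20 → (-21/20, 30)
  seg 3: down by d8 = 7 → (-21/20, 23)
  seg 4: up by d12 = 8 → (-21/20, 31)
  seg 5: left by d12 = 8 → (-181/20, 31)
  seg 6: right by d5 = 6 → (-61/20, 31)
  seg 7: down by d4 = 14/5 → (-61/20, 141/5)
  seg 8: right by d3 = 4 → (19/20, 141/5)
  seg 9: up by d4 = 14/5 → (19/20, 31)
  seg 10: down by d9 = -21/20 → (19/20, 641/20)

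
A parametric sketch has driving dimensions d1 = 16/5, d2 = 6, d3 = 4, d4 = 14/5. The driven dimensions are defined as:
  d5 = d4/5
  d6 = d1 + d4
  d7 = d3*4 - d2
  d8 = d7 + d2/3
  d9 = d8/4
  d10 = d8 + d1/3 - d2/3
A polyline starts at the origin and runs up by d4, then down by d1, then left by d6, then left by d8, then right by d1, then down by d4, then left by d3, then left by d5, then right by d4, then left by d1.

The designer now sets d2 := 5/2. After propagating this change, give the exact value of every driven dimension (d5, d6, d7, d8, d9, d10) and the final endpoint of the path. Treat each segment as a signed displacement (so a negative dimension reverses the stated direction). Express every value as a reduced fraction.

Apply edit: d2 := 5/2
  d5 = d4/5 = 14/25
  d6 = d1 + d4 = 6
  d7 = d3*4 - d2 = 27/2
  d8 = d7 + d2/3 = 43/3
  d9 = d8/4 = 43/12
  d10 = d8 + d1/3 - d2/3 = 437/30
Walk from origin (0, 0):
  seg 1: up by d4 = 14/5 → (0, 14/5)
  seg 2: down by d1 = 16/5 → (0, -2/5)
  seg 3: left by d6 = 6 → (-6, -2/5)
  seg 4: left by d8 = 43/3 → (-61/3, -2/5)
  seg 5: right by d1 = 16/5 → (-257/15, -2/5)
  seg 6: down by d4 = 14/5 → (-257/15, -16/5)
  seg 7: left by d3 = 4 → (-317/15, -16/5)
  seg 8: left by d5 = 14/25 → (-1627/75, -16/5)
  seg 9: right by d4 = 14/5 → (-1417/75, -16/5)
  seg 10: left by d1 = 16/5 → (-1657/75, -16/5)

d5 = 14/25
d6 = 6
d7 = 27/2
d8 = 43/3
d9 = 43/12
d10 = 437/30
endpoint = (-1657/75, -16/5)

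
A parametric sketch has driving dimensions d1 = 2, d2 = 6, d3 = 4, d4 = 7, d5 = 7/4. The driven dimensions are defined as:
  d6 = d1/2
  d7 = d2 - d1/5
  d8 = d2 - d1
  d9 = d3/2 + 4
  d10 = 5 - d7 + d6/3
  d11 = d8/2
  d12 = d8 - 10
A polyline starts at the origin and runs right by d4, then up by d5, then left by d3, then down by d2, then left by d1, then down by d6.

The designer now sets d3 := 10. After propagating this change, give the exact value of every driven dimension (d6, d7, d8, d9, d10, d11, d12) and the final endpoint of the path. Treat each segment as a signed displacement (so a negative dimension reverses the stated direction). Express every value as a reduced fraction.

Apply edit: d3 := 10
  d6 = d1/2 = 1
  d7 = d2 - d1/5 = 28/5
  d8 = d2 - d1 = 4
  d9 = d3/2 + 4 = 9
  d10 = 5 - d7 + d6/3 = -4/15
  d11 = d8/2 = 2
  d12 = d8 - 10 = -6
Walk from origin (0, 0):
  seg 1: right by d4 = 7 → (7, 0)
  seg 2: up by d5 = 7/4 → (7, 7/4)
  seg 3: left by d3 = 10 → (-3, 7/4)
  seg 4: down by d2 = 6 → (-3, -17/4)
  seg 5: left by d1 = 2 → (-5, -17/4)
  seg 6: down by d6 = 1 → (-5, -21/4)

d6 = 1
d7 = 28/5
d8 = 4
d9 = 9
d10 = -4/15
d11 = 2
d12 = -6
endpoint = (-5, -21/4)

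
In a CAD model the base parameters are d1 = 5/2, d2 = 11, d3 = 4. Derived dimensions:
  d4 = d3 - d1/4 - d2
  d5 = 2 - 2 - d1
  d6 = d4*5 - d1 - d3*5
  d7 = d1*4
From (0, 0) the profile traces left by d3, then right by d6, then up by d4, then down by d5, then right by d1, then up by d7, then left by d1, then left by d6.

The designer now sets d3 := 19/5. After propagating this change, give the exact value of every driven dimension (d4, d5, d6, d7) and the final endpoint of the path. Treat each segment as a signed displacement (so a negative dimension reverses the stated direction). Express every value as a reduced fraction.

d4 = -313/40
d5 = -5/2
d6 = -485/8
d7 = 10
endpoint = (-19/5, 187/40)

Apply edit: d3 := 19/5
  d4 = d3 - d1/4 - d2 = -313/40
  d5 = 2 - 2 - d1 = -5/2
  d6 = d4*5 - d1 - d3*5 = -485/8
  d7 = d1*4 = 10
Walk from origin (0, 0):
  seg 1: left by d3 = 19/5 → (-19/5, 0)
  seg 2: right by d6 = -485/8 → (-2577/40, 0)
  seg 3: up by d4 = -313/40 → (-2577/40, -313/40)
  seg 4: down by d5 = -5/2 → (-2577/40, -213/40)
  seg 5: right by d1 = 5/2 → (-2477/40, -213/40)
  seg 6: up by d7 = 10 → (-2477/40, 187/40)
  seg 7: left by d1 = 5/2 → (-2577/40, 187/40)
  seg 8: left by d6 = -485/8 → (-19/5, 187/40)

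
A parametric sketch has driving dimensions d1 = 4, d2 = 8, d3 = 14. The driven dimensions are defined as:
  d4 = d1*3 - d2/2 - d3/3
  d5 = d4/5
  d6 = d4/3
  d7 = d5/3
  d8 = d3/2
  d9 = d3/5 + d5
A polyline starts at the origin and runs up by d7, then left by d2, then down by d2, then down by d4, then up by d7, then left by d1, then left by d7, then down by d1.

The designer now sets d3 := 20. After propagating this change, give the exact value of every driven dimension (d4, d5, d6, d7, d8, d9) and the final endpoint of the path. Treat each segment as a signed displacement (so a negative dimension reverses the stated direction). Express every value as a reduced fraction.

Apply edit: d3 := 20
  d4 = d1*3 - d2/2 - d3/3 = 4/3
  d5 = d4/5 = 4/15
  d6 = d4/3 = 4/9
  d7 = d5/3 = 4/45
  d8 = d3/2 = 10
  d9 = d3/5 + d5 = 64/15
Walk from origin (0, 0):
  seg 1: up by d7 = 4/45 → (0, 4/45)
  seg 2: left by d2 = 8 → (-8, 4/45)
  seg 3: down by d2 = 8 → (-8, -356/45)
  seg 4: down by d4 = 4/3 → (-8, -416/45)
  seg 5: up by d7 = 4/45 → (-8, -412/45)
  seg 6: left by d1 = 4 → (-12, -412/45)
  seg 7: left by d7 = 4/45 → (-544/45, -412/45)
  seg 8: down by d1 = 4 → (-544/45, -592/45)

d4 = 4/3
d5 = 4/15
d6 = 4/9
d7 = 4/45
d8 = 10
d9 = 64/15
endpoint = (-544/45, -592/45)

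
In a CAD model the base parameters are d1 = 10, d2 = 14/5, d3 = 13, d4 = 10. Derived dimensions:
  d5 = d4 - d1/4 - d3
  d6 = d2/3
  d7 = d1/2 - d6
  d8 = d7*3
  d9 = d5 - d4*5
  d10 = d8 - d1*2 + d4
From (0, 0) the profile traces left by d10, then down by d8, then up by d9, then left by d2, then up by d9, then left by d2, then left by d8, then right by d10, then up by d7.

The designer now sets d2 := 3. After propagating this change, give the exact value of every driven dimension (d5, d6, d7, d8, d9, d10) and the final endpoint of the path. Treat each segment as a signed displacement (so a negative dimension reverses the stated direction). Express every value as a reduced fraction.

d5 = -11/2
d6 = 1
d7 = 4
d8 = 12
d9 = -111/2
d10 = 2
endpoint = (-18, -119)

Apply edit: d2 := 3
  d5 = d4 - d1/4 - d3 = -11/2
  d6 = d2/3 = 1
  d7 = d1/2 - d6 = 4
  d8 = d7*3 = 12
  d9 = d5 - d4*5 = -111/2
  d10 = d8 - d1*2 + d4 = 2
Walk from origin (0, 0):
  seg 1: left by d10 = 2 → (-2, 0)
  seg 2: down by d8 = 12 → (-2, -12)
  seg 3: up by d9 = -111/2 → (-2, -135/2)
  seg 4: left by d2 = 3 → (-5, -135/2)
  seg 5: up by d9 = -111/2 → (-5, -123)
  seg 6: left by d2 = 3 → (-8, -123)
  seg 7: left by d8 = 12 → (-20, -123)
  seg 8: right by d10 = 2 → (-18, -123)
  seg 9: up by d7 = 4 → (-18, -119)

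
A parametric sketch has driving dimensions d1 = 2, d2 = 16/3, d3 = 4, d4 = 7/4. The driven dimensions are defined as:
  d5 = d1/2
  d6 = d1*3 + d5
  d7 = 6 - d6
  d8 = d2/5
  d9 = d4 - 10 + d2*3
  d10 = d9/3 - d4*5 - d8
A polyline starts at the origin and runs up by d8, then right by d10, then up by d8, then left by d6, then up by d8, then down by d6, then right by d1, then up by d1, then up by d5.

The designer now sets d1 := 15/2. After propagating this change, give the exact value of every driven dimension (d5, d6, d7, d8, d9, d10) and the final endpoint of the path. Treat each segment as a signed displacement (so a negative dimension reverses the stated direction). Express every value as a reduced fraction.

d5 = 15/4
d6 = 105/4
d7 = -81/4
d8 = 16/15
d9 = 31/4
d10 = -217/30
endpoint = (-1559/60, -59/5)

Apply edit: d1 := 15/2
  d5 = d1/2 = 15/4
  d6 = d1*3 + d5 = 105/4
  d7 = 6 - d6 = -81/4
  d8 = d2/5 = 16/15
  d9 = d4 - 10 + d2*3 = 31/4
  d10 = d9/3 - d4*5 - d8 = -217/30
Walk from origin (0, 0):
  seg 1: up by d8 = 16/15 → (0, 16/15)
  seg 2: right by d10 = -217/30 → (-217/30, 16/15)
  seg 3: up by d8 = 16/15 → (-217/30, 32/15)
  seg 4: left by d6 = 105/4 → (-2009/60, 32/15)
  seg 5: up by d8 = 16/15 → (-2009/60, 16/5)
  seg 6: down by d6 = 105/4 → (-2009/60, -461/20)
  seg 7: right by d1 = 15/2 → (-1559/60, -461/20)
  seg 8: up by d1 = 15/2 → (-1559/60, -311/20)
  seg 9: up by d5 = 15/4 → (-1559/60, -59/5)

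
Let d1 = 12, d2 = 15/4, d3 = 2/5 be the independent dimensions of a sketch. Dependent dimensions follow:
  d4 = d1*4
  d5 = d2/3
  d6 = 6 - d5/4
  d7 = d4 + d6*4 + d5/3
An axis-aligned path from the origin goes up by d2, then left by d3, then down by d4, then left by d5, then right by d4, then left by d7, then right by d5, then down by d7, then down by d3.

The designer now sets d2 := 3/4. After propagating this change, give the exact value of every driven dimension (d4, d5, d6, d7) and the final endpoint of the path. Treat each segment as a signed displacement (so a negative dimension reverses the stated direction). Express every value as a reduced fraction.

d4 = 48
d5 = 1/4
d6 = 95/16
d7 = 431/6
endpoint = (-727/30, -7169/60)

Apply edit: d2 := 3/4
  d4 = d1*4 = 48
  d5 = d2/3 = 1/4
  d6 = 6 - d5/4 = 95/16
  d7 = d4 + d6*4 + d5/3 = 431/6
Walk from origin (0, 0):
  seg 1: up by d2 = 3/4 → (0, 3/4)
  seg 2: left by d3 = 2/5 → (-2/5, 3/4)
  seg 3: down by d4 = 48 → (-2/5, -189/4)
  seg 4: left by d5 = 1/4 → (-13/20, -189/4)
  seg 5: right by d4 = 48 → (947/20, -189/4)
  seg 6: left by d7 = 431/6 → (-1469/60, -189/4)
  seg 7: right by d5 = 1/4 → (-727/30, -189/4)
  seg 8: down by d7 = 431/6 → (-727/30, -1429/12)
  seg 9: down by d3 = 2/5 → (-727/30, -7169/60)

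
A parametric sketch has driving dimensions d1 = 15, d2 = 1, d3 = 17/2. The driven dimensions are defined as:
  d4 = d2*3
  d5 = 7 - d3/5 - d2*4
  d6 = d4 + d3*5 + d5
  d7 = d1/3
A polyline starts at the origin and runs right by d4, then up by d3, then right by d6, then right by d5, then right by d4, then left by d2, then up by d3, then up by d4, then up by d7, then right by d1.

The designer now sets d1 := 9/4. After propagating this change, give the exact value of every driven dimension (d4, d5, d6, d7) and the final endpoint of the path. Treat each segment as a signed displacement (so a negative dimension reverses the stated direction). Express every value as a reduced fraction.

d4 = 3
d5 = 13/10
d6 = 234/5
d7 = 3/4
endpoint = (1107/20, 83/4)

Apply edit: d1 := 9/4
  d4 = d2*3 = 3
  d5 = 7 - d3/5 - d2*4 = 13/10
  d6 = d4 + d3*5 + d5 = 234/5
  d7 = d1/3 = 3/4
Walk from origin (0, 0):
  seg 1: right by d4 = 3 → (3, 0)
  seg 2: up by d3 = 17/2 → (3, 17/2)
  seg 3: right by d6 = 234/5 → (249/5, 17/2)
  seg 4: right by d5 = 13/10 → (511/10, 17/2)
  seg 5: right by d4 = 3 → (541/10, 17/2)
  seg 6: left by d2 = 1 → (531/10, 17/2)
  seg 7: up by d3 = 17/2 → (531/10, 17)
  seg 8: up by d4 = 3 → (531/10, 20)
  seg 9: up by d7 = 3/4 → (531/10, 83/4)
  seg 10: right by d1 = 9/4 → (1107/20, 83/4)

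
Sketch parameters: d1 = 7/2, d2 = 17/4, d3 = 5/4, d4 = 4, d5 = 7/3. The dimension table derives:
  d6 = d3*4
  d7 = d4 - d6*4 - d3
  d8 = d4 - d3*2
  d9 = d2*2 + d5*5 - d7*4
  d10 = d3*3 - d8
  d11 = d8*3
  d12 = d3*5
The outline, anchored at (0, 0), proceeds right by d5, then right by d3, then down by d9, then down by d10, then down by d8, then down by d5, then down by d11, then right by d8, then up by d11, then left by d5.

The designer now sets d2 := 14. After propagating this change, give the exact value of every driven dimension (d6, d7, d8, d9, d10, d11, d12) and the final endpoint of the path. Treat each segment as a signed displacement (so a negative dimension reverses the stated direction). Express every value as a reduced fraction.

d6 = 5
d7 = -69/4
d8 = 3/2
d9 = 326/3
d10 = 9/4
d11 = 9/2
d12 = 25/4
endpoint = (11/4, -459/4)

Apply edit: d2 := 14
  d6 = d3*4 = 5
  d7 = d4 - d6*4 - d3 = -69/4
  d8 = d4 - d3*2 = 3/2
  d9 = d2*2 + d5*5 - d7*4 = 326/3
  d10 = d3*3 - d8 = 9/4
  d11 = d8*3 = 9/2
  d12 = d3*5 = 25/4
Walk from origin (0, 0):
  seg 1: right by d5 = 7/3 → (7/3, 0)
  seg 2: right by d3 = 5/4 → (43/12, 0)
  seg 3: down by d9 = 326/3 → (43/12, -326/3)
  seg 4: down by d10 = 9/4 → (43/12, -1331/12)
  seg 5: down by d8 = 3/2 → (43/12, -1349/12)
  seg 6: down by d5 = 7/3 → (43/12, -459/4)
  seg 7: down by d11 = 9/2 → (43/12, -477/4)
  seg 8: right by d8 = 3/2 → (61/12, -477/4)
  seg 9: up by d11 = 9/2 → (61/12, -459/4)
  seg 10: left by d5 = 7/3 → (11/4, -459/4)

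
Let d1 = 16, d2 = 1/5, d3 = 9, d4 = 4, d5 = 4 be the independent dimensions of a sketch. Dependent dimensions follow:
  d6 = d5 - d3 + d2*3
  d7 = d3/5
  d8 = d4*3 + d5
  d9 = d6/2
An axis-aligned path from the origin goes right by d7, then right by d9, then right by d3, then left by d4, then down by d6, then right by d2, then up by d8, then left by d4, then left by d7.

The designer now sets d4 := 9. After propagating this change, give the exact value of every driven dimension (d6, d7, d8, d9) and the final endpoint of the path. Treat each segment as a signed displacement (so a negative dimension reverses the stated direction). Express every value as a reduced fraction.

Apply edit: d4 := 9
  d6 = d5 - d3 + d2*3 = -22/5
  d7 = d3/5 = 9/5
  d8 = d4*3 + d5 = 31
  d9 = d6/2 = -11/5
Walk from origin (0, 0):
  seg 1: right by d7 = 9/5 → (9/5, 0)
  seg 2: right by d9 = -11/5 → (-2/5, 0)
  seg 3: right by d3 = 9 → (43/5, 0)
  seg 4: left by d4 = 9 → (-2/5, 0)
  seg 5: down by d6 = -22/5 → (-2/5, 22/5)
  seg 6: right by d2 = 1/5 → (-1/5, 22/5)
  seg 7: up by d8 = 31 → (-1/5, 177/5)
  seg 8: left by d4 = 9 → (-46/5, 177/5)
  seg 9: left by d7 = 9/5 → (-11, 177/5)

d6 = -22/5
d7 = 9/5
d8 = 31
d9 = -11/5
endpoint = (-11, 177/5)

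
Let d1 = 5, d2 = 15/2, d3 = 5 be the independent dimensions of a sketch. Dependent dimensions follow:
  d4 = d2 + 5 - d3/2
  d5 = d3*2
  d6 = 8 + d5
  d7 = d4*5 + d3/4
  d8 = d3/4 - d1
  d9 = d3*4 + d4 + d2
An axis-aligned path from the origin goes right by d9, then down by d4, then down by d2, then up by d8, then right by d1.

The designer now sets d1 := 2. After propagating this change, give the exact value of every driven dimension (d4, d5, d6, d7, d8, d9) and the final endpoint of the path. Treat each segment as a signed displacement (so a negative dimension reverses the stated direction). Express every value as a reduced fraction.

Apply edit: d1 := 2
  d4 = d2 + 5 - d3/2 = 10
  d5 = d3*2 = 10
  d6 = 8 + d5 = 18
  d7 = d4*5 + d3/4 = 205/4
  d8 = d3/4 - d1 = -3/4
  d9 = d3*4 + d4 + d2 = 75/2
Walk from origin (0, 0):
  seg 1: right by d9 = 75/2 → (75/2, 0)
  seg 2: down by d4 = 10 → (75/2, -10)
  seg 3: down by d2 = 15/2 → (75/2, -35/2)
  seg 4: up by d8 = -3/4 → (75/2, -73/4)
  seg 5: right by d1 = 2 → (79/2, -73/4)

d4 = 10
d5 = 10
d6 = 18
d7 = 205/4
d8 = -3/4
d9 = 75/2
endpoint = (79/2, -73/4)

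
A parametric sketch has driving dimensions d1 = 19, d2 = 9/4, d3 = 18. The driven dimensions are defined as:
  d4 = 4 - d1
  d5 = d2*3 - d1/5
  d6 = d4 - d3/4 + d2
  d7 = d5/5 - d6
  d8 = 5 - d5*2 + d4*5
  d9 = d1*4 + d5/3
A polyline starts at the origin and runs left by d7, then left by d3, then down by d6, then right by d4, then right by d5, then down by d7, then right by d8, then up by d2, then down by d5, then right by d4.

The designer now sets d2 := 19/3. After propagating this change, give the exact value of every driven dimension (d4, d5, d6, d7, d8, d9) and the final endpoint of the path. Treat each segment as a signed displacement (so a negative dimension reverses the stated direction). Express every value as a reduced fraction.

d4 = -15
d5 = 76/5
d6 = -79/6
d7 = 2431/150
d8 = -502/5
d9 = 1216/15
endpoint = (-22411/150, -893/75)

Apply edit: d2 := 19/3
  d4 = 4 - d1 = -15
  d5 = d2*3 - d1/5 = 76/5
  d6 = d4 - d3/4 + d2 = -79/6
  d7 = d5/5 - d6 = 2431/150
  d8 = 5 - d5*2 + d4*5 = -502/5
  d9 = d1*4 + d5/3 = 1216/15
Walk from origin (0, 0):
  seg 1: left by d7 = 2431/150 → (-2431/150, 0)
  seg 2: left by d3 = 18 → (-5131/150, 0)
  seg 3: down by d6 = -79/6 → (-5131/150, 79/6)
  seg 4: right by d4 = -15 → (-7381/150, 79/6)
  seg 5: right by d5 = 76/5 → (-5101/150, 79/6)
  seg 6: down by d7 = 2431/150 → (-5101/150, -76/25)
  seg 7: right by d8 = -502/5 → (-20161/150, -76/25)
  seg 8: up by d2 = 19/3 → (-20161/150, 247/75)
  seg 9: down by d5 = 76/5 → (-20161/150, -893/75)
  seg 10: right by d4 = -15 → (-22411/150, -893/75)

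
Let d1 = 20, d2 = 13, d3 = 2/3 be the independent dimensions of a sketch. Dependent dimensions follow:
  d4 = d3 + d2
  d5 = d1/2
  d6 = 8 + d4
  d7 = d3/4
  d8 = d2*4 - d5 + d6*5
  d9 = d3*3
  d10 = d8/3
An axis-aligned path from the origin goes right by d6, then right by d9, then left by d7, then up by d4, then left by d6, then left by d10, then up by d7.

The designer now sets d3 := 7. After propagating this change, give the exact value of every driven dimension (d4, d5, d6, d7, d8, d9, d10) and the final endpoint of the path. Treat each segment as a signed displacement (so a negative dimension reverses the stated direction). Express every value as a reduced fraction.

Apply edit: d3 := 7
  d4 = d3 + d2 = 20
  d5 = d1/2 = 10
  d6 = 8 + d4 = 28
  d7 = d3/4 = 7/4
  d8 = d2*4 - d5 + d6*5 = 182
  d9 = d3*3 = 21
  d10 = d8/3 = 182/3
Walk from origin (0, 0):
  seg 1: right by d6 = 28 → (28, 0)
  seg 2: right by d9 = 21 → (49, 0)
  seg 3: left by d7 = 7/4 → (189/4, 0)
  seg 4: up by d4 = 20 → (189/4, 20)
  seg 5: left by d6 = 28 → (77/4, 20)
  seg 6: left by d10 = 182/3 → (-497/12, 20)
  seg 7: up by d7 = 7/4 → (-497/12, 87/4)

d4 = 20
d5 = 10
d6 = 28
d7 = 7/4
d8 = 182
d9 = 21
d10 = 182/3
endpoint = (-497/12, 87/4)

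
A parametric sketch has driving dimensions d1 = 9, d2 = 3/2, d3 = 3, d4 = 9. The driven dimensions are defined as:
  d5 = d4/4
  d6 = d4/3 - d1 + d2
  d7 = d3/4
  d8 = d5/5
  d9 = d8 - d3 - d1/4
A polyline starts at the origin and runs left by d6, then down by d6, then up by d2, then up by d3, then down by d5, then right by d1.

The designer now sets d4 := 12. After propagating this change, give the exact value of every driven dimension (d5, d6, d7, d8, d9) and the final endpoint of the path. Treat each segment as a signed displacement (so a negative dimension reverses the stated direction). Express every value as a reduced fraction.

d5 = 3
d6 = -7/2
d7 = 3/4
d8 = 3/5
d9 = -93/20
endpoint = (25/2, 5)

Apply edit: d4 := 12
  d5 = d4/4 = 3
  d6 = d4/3 - d1 + d2 = -7/2
  d7 = d3/4 = 3/4
  d8 = d5/5 = 3/5
  d9 = d8 - d3 - d1/4 = -93/20
Walk from origin (0, 0):
  seg 1: left by d6 = -7/2 → (7/2, 0)
  seg 2: down by d6 = -7/2 → (7/2, 7/2)
  seg 3: up by d2 = 3/2 → (7/2, 5)
  seg 4: up by d3 = 3 → (7/2, 8)
  seg 5: down by d5 = 3 → (7/2, 5)
  seg 6: right by d1 = 9 → (25/2, 5)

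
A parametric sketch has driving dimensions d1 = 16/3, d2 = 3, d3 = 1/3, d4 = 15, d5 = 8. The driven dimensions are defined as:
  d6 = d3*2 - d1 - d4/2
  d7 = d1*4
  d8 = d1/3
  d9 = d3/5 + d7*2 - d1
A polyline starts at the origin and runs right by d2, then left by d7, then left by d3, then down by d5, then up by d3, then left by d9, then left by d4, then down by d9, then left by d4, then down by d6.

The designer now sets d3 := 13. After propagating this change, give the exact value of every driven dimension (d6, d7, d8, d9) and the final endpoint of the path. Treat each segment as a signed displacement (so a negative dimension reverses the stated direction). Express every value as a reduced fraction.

d6 = 79/6
d7 = 64/3
d8 = 16/9
d9 = 599/15
endpoint = (-1519/15, -481/10)

Apply edit: d3 := 13
  d6 = d3*2 - d1 - d4/2 = 79/6
  d7 = d1*4 = 64/3
  d8 = d1/3 = 16/9
  d9 = d3/5 + d7*2 - d1 = 599/15
Walk from origin (0, 0):
  seg 1: right by d2 = 3 → (3, 0)
  seg 2: left by d7 = 64/3 → (-55/3, 0)
  seg 3: left by d3 = 13 → (-94/3, 0)
  seg 4: down by d5 = 8 → (-94/3, -8)
  seg 5: up by d3 = 13 → (-94/3, 5)
  seg 6: left by d9 = 599/15 → (-1069/15, 5)
  seg 7: left by d4 = 15 → (-1294/15, 5)
  seg 8: down by d9 = 599/15 → (-1294/15, -524/15)
  seg 9: left by d4 = 15 → (-1519/15, -524/15)
  seg 10: down by d6 = 79/6 → (-1519/15, -481/10)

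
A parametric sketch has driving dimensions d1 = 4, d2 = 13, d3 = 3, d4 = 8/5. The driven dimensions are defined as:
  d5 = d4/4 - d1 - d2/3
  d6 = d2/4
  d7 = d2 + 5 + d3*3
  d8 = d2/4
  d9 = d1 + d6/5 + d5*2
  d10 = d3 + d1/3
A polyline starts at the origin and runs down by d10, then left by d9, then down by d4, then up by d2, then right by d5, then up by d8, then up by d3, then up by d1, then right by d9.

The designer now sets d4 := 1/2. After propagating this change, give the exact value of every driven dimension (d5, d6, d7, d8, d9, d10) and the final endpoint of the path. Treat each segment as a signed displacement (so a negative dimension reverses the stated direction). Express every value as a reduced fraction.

d5 = -197/24
d6 = 13/4
d7 = 27
d8 = 13/4
d9 = -353/30
d10 = 13/3
endpoint = (-197/24, 221/12)

Apply edit: d4 := 1/2
  d5 = d4/4 - d1 - d2/3 = -197/24
  d6 = d2/4 = 13/4
  d7 = d2 + 5 + d3*3 = 27
  d8 = d2/4 = 13/4
  d9 = d1 + d6/5 + d5*2 = -353/30
  d10 = d3 + d1/3 = 13/3
Walk from origin (0, 0):
  seg 1: down by d10 = 13/3 → (0, -13/3)
  seg 2: left by d9 = -353/30 → (353/30, -13/3)
  seg 3: down by d4 = 1/2 → (353/30, -29/6)
  seg 4: up by d2 = 13 → (353/30, 49/6)
  seg 5: right by d5 = -197/24 → (427/120, 49/6)
  seg 6: up by d8 = 13/4 → (427/120, 137/12)
  seg 7: up by d3 = 3 → (427/120, 173/12)
  seg 8: up by d1 = 4 → (427/120, 221/12)
  seg 9: right by d9 = -353/30 → (-197/24, 221/12)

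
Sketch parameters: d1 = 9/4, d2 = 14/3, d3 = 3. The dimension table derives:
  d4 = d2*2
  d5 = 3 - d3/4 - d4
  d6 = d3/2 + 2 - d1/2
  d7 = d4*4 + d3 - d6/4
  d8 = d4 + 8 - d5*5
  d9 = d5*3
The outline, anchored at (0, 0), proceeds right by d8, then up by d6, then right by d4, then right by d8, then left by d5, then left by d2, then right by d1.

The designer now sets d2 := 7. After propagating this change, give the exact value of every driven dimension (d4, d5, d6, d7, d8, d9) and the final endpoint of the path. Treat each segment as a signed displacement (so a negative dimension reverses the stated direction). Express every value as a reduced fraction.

d4 = 14
d5 = -47/4
d6 = 19/8
d7 = 1869/32
d8 = 323/4
d9 = -141/4
endpoint = (365/2, 19/8)

Apply edit: d2 := 7
  d4 = d2*2 = 14
  d5 = 3 - d3/4 - d4 = -47/4
  d6 = d3/2 + 2 - d1/2 = 19/8
  d7 = d4*4 + d3 - d6/4 = 1869/32
  d8 = d4 + 8 - d5*5 = 323/4
  d9 = d5*3 = -141/4
Walk from origin (0, 0):
  seg 1: right by d8 = 323/4 → (323/4, 0)
  seg 2: up by d6 = 19/8 → (323/4, 19/8)
  seg 3: right by d4 = 14 → (379/4, 19/8)
  seg 4: right by d8 = 323/4 → (351/2, 19/8)
  seg 5: left by d5 = -47/4 → (749/4, 19/8)
  seg 6: left by d2 = 7 → (721/4, 19/8)
  seg 7: right by d1 = 9/4 → (365/2, 19/8)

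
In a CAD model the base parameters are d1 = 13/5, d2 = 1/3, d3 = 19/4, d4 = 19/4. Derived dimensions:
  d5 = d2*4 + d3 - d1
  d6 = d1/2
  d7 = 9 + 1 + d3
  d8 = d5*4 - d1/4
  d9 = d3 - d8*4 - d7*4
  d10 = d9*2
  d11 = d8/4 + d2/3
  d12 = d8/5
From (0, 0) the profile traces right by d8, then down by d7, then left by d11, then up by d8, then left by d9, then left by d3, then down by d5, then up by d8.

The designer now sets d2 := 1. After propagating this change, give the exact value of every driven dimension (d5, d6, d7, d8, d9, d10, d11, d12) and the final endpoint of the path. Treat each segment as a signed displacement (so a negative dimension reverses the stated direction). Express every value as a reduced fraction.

d5 = 123/20
d6 = 13/10
d7 = 59/4
d8 = 479/20
d9 = -3001/20
d10 = -3001/10
d11 = 1517/240
d12 = 479/100
endpoint = (39103/240, 27)

Apply edit: d2 := 1
  d5 = d2*4 + d3 - d1 = 123/20
  d6 = d1/2 = 13/10
  d7 = 9 + 1 + d3 = 59/4
  d8 = d5*4 - d1/4 = 479/20
  d9 = d3 - d8*4 - d7*4 = -3001/20
  d10 = d9*2 = -3001/10
  d11 = d8/4 + d2/3 = 1517/240
  d12 = d8/5 = 479/100
Walk from origin (0, 0):
  seg 1: right by d8 = 479/20 → (479/20, 0)
  seg 2: down by d7 = 59/4 → (479/20, -59/4)
  seg 3: left by d11 = 1517/240 → (4231/240, -59/4)
  seg 4: up by d8 = 479/20 → (4231/240, 46/5)
  seg 5: left by d9 = -3001/20 → (40243/240, 46/5)
  seg 6: left by d3 = 19/4 → (39103/240, 46/5)
  seg 7: down by d5 = 123/20 → (39103/240, 61/20)
  seg 8: up by d8 = 479/20 → (39103/240, 27)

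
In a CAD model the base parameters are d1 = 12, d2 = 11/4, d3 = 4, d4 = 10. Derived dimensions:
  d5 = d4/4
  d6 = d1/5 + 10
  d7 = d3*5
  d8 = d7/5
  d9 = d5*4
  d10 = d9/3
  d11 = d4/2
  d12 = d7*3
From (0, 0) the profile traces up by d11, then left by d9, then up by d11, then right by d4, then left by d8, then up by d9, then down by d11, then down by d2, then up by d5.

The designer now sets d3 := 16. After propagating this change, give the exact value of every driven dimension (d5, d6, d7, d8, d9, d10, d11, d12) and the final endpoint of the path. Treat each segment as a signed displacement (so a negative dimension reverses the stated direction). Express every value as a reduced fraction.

Apply edit: d3 := 16
  d5 = d4/4 = 5/2
  d6 = d1/5 + 10 = 62/5
  d7 = d3*5 = 80
  d8 = d7/5 = 16
  d9 = d5*4 = 10
  d10 = d9/3 = 10/3
  d11 = d4/2 = 5
  d12 = d7*3 = 240
Walk from origin (0, 0):
  seg 1: up by d11 = 5 → (0, 5)
  seg 2: left by d9 = 10 → (-10, 5)
  seg 3: up by d11 = 5 → (-10, 10)
  seg 4: right by d4 = 10 → (0, 10)
  seg 5: left by d8 = 16 → (-16, 10)
  seg 6: up by d9 = 10 → (-16, 20)
  seg 7: down by d11 = 5 → (-16, 15)
  seg 8: down by d2 = 11/4 → (-16, 49/4)
  seg 9: up by d5 = 5/2 → (-16, 59/4)

d5 = 5/2
d6 = 62/5
d7 = 80
d8 = 16
d9 = 10
d10 = 10/3
d11 = 5
d12 = 240
endpoint = (-16, 59/4)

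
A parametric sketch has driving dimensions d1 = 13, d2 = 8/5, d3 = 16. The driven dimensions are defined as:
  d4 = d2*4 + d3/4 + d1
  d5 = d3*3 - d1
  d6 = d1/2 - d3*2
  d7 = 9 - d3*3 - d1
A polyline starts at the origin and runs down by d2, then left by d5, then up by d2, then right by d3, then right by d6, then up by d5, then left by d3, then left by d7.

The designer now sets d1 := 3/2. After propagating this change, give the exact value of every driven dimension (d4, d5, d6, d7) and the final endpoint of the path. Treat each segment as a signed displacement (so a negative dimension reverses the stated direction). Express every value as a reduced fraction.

Apply edit: d1 := 3/2
  d4 = d2*4 + d3/4 + d1 = 119/10
  d5 = d3*3 - d1 = 93/2
  d6 = d1/2 - d3*2 = -125/4
  d7 = 9 - d3*3 - d1 = -81/2
Walk from origin (0, 0):
  seg 1: down by d2 = 8/5 → (0, -8/5)
  seg 2: left by d5 = 93/2 → (-93/2, -8/5)
  seg 3: up by d2 = 8/5 → (-93/2, 0)
  seg 4: right by d3 = 16 → (-61/2, 0)
  seg 5: right by d6 = -125/4 → (-247/4, 0)
  seg 6: up by d5 = 93/2 → (-247/4, 93/2)
  seg 7: left by d3 = 16 → (-311/4, 93/2)
  seg 8: left by d7 = -81/2 → (-149/4, 93/2)

d4 = 119/10
d5 = 93/2
d6 = -125/4
d7 = -81/2
endpoint = (-149/4, 93/2)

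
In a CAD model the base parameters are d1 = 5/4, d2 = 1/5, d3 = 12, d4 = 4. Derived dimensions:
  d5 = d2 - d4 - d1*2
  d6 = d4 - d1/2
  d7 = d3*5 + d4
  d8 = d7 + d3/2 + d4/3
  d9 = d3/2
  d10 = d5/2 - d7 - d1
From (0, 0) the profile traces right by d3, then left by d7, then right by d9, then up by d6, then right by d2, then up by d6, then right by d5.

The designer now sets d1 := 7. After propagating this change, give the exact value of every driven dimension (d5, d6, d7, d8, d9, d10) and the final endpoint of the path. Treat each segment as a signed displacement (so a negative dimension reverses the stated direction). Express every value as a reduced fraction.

d5 = -89/5
d6 = 1/2
d7 = 64
d8 = 214/3
d9 = 6
d10 = -799/10
endpoint = (-318/5, 1)

Apply edit: d1 := 7
  d5 = d2 - d4 - d1*2 = -89/5
  d6 = d4 - d1/2 = 1/2
  d7 = d3*5 + d4 = 64
  d8 = d7 + d3/2 + d4/3 = 214/3
  d9 = d3/2 = 6
  d10 = d5/2 - d7 - d1 = -799/10
Walk from origin (0, 0):
  seg 1: right by d3 = 12 → (12, 0)
  seg 2: left by d7 = 64 → (-52, 0)
  seg 3: right by d9 = 6 → (-46, 0)
  seg 4: up by d6 = 1/2 → (-46, 1/2)
  seg 5: right by d2 = 1/5 → (-229/5, 1/2)
  seg 6: up by d6 = 1/2 → (-229/5, 1)
  seg 7: right by d5 = -89/5 → (-318/5, 1)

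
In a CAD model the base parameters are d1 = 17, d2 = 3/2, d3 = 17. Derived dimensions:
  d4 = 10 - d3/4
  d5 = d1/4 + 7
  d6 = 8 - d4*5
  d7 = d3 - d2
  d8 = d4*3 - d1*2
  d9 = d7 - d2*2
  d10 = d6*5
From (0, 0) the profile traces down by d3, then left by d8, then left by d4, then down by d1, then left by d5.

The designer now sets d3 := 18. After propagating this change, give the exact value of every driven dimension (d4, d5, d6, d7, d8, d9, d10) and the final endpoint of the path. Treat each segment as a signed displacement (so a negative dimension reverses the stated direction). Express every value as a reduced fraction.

Apply edit: d3 := 18
  d4 = 10 - d3/4 = 11/2
  d5 = d1/4 + 7 = 45/4
  d6 = 8 - d4*5 = -39/2
  d7 = d3 - d2 = 33/2
  d8 = d4*3 - d1*2 = -35/2
  d9 = d7 - d2*2 = 27/2
  d10 = d6*5 = -195/2
Walk from origin (0, 0):
  seg 1: down by d3 = 18 → (0, -18)
  seg 2: left by d8 = -35/2 → (35/2, -18)
  seg 3: left by d4 = 11/2 → (12, -18)
  seg 4: down by d1 = 17 → (12, -35)
  seg 5: left by d5 = 45/4 → (3/4, -35)

d4 = 11/2
d5 = 45/4
d6 = -39/2
d7 = 33/2
d8 = -35/2
d9 = 27/2
d10 = -195/2
endpoint = (3/4, -35)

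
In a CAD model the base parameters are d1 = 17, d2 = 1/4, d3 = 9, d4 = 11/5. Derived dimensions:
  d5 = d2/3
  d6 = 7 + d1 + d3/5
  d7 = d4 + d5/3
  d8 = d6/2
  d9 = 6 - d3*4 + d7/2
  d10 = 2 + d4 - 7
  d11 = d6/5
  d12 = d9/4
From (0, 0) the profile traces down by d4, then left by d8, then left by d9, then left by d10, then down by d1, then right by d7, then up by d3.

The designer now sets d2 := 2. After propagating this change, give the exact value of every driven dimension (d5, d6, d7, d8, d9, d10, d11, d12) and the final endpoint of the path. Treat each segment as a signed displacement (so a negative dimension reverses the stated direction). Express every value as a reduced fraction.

d5 = 2/3
d6 = 129/5
d7 = 109/45
d8 = 129/10
d9 = -2591/90
d10 = -14/5
d11 = 129/25
d12 = -2591/360
endpoint = (190/9, -51/5)

Apply edit: d2 := 2
  d5 = d2/3 = 2/3
  d6 = 7 + d1 + d3/5 = 129/5
  d7 = d4 + d5/3 = 109/45
  d8 = d6/2 = 129/10
  d9 = 6 - d3*4 + d7/2 = -2591/90
  d10 = 2 + d4 - 7 = -14/5
  d11 = d6/5 = 129/25
  d12 = d9/4 = -2591/360
Walk from origin (0, 0):
  seg 1: down by d4 = 11/5 → (0, -11/5)
  seg 2: left by d8 = 129/10 → (-129/10, -11/5)
  seg 3: left by d9 = -2591/90 → (143/9, -11/5)
  seg 4: left by d10 = -14/5 → (841/45, -11/5)
  seg 5: down by d1 = 17 → (841/45, -96/5)
  seg 6: right by d7 = 109/45 → (190/9, -96/5)
  seg 7: up by d3 = 9 → (190/9, -51/5)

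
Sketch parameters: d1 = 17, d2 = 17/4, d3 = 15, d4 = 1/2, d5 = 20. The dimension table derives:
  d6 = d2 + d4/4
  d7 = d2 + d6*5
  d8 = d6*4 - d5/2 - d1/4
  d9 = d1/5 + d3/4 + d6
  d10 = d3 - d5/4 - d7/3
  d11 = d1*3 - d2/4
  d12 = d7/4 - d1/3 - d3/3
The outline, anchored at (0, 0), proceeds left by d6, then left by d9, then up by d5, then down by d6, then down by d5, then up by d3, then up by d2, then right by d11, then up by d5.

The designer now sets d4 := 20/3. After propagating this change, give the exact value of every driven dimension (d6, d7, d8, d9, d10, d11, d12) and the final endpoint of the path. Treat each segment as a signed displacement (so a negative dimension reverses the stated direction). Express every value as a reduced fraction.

d6 = 71/12
d7 = 203/6
d8 = 113/12
d9 = 196/15
d10 = -23/18
d11 = 799/16
d12 = -53/24
endpoint = (7429/240, 100/3)

Apply edit: d4 := 20/3
  d6 = d2 + d4/4 = 71/12
  d7 = d2 + d6*5 = 203/6
  d8 = d6*4 - d5/2 - d1/4 = 113/12
  d9 = d1/5 + d3/4 + d6 = 196/15
  d10 = d3 - d5/4 - d7/3 = -23/18
  d11 = d1*3 - d2/4 = 799/16
  d12 = d7/4 - d1/3 - d3/3 = -53/24
Walk from origin (0, 0):
  seg 1: left by d6 = 71/12 → (-71/12, 0)
  seg 2: left by d9 = 196/15 → (-1139/60, 0)
  seg 3: up by d5 = 20 → (-1139/60, 20)
  seg 4: down by d6 = 71/12 → (-1139/60, 169/12)
  seg 5: down by d5 = 20 → (-1139/60, -71/12)
  seg 6: up by d3 = 15 → (-1139/60, 109/12)
  seg 7: up by d2 = 17/4 → (-1139/60, 40/3)
  seg 8: right by d11 = 799/16 → (7429/240, 40/3)
  seg 9: up by d5 = 20 → (7429/240, 100/3)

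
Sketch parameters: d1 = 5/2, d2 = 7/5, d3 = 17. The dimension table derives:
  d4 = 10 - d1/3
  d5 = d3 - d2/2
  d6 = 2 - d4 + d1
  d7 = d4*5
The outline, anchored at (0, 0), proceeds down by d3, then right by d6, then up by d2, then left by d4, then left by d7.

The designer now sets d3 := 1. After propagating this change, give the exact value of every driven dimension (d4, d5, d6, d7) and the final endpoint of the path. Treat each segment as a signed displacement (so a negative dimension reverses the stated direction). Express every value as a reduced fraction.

d4 = 55/6
d5 = 3/10
d6 = -14/3
d7 = 275/6
endpoint = (-179/3, 2/5)

Apply edit: d3 := 1
  d4 = 10 - d1/3 = 55/6
  d5 = d3 - d2/2 = 3/10
  d6 = 2 - d4 + d1 = -14/3
  d7 = d4*5 = 275/6
Walk from origin (0, 0):
  seg 1: down by d3 = 1 → (0, -1)
  seg 2: right by d6 = -14/3 → (-14/3, -1)
  seg 3: up by d2 = 7/5 → (-14/3, 2/5)
  seg 4: left by d4 = 55/6 → (-83/6, 2/5)
  seg 5: left by d7 = 275/6 → (-179/3, 2/5)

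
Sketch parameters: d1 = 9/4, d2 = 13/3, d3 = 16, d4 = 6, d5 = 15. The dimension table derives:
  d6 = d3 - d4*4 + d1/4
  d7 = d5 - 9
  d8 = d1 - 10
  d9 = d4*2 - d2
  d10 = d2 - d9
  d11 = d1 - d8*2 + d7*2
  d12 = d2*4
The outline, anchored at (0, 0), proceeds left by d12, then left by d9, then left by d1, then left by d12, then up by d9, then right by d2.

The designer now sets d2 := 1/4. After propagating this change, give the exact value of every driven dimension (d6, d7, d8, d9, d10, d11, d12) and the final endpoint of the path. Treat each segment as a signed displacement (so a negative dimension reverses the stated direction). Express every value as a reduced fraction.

Apply edit: d2 := 1/4
  d6 = d3 - d4*4 + d1/4 = -119/16
  d7 = d5 - 9 = 6
  d8 = d1 - 10 = -31/4
  d9 = d4*2 - d2 = 47/4
  d10 = d2 - d9 = -23/2
  d11 = d1 - d8*2 + d7*2 = 119/4
  d12 = d2*4 = 1
Walk from origin (0, 0):
  seg 1: left by d12 = 1 → (-1, 0)
  seg 2: left by d9 = 47/4 → (-51/4, 0)
  seg 3: left by d1 = 9/4 → (-15, 0)
  seg 4: left by d12 = 1 → (-16, 0)
  seg 5: up by d9 = 47/4 → (-16, 47/4)
  seg 6: right by d2 = 1/4 → (-63/4, 47/4)

d6 = -119/16
d7 = 6
d8 = -31/4
d9 = 47/4
d10 = -23/2
d11 = 119/4
d12 = 1
endpoint = (-63/4, 47/4)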